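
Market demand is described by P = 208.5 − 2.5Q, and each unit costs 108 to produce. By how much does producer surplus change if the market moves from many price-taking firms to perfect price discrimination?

Producer surplus rises by 2020.05

Perfect competition: P = MC = 108, so 208.5 − 2.5Q = 108 and Q = 40.2.
PS = (108 − 108)·40.2 = 0.
A perfectly discriminating monopolist sells every unit with P(Q) ≥ MC(Q), so output equals the competitive quantity Q = 40.2. Each buyer pays their reservation price, so CS = 0 and the firm captures all surplus.
PS = ½·(208.5 − 108)·40.2 = 2020.05.
Change in producer surplus: 2020.05 − 0 = 2020.05.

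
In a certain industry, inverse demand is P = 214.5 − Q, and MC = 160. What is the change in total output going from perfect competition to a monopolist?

Total output falls by 27.25

Competitive firms price at marginal cost: P = 160, giving Q = 54.5.
The monopolist equates marginal revenue to marginal cost: 214.5 − 2Q = 160, so Q = 27.25. From demand, P = 187.25.
Change in total output: 27.25 − 54.5 = −27.25.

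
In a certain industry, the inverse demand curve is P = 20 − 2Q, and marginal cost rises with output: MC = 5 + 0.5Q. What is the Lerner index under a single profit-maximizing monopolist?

Lerner index = 0.5

Monopoly sets MR = MC: 20 − 4Q = 5 + 0.5Q ⇒ Q = 10/3, P = 20 − 2·10/3 = 40/3.
Lerner index = (P − MC)/P = (40/3 − 20/3)/(40/3) = 0.5.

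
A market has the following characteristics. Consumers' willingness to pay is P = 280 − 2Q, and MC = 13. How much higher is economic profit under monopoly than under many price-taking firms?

Perfect competition: P = MC = 13, so 280 − 2Q = 13 and Q = 133.5.
Profit = (13 − 13)·133.5 = 0.
Monopoly sets MR = MC: 280 − 4Q = 13 ⇒ Q = 66.75, P = 280 − 2·66.75 = 146.5.
Profit = (146.5 − 13)·66.75 = 8911.125.
Change in economic profit: 8911.125 − 0 = 8911.125.

Economic profit rises by 8911.125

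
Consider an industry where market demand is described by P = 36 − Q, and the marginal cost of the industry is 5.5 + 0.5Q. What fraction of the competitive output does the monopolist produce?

Q_m/Q_c = 0.6

The monopolist equates marginal revenue to marginal cost: 36 − 2Q = 5.5 + 0.5Q, so Q = 12.2. From demand, P = 23.8.
Competitive equilibrium sets price equal to marginal cost: 36 − Q = 5.5 + 0.5Q, so Q = 61/3 and P = 47/3.
Ratio Q_m/Q_c = 12.2/(61/3) = 0.6.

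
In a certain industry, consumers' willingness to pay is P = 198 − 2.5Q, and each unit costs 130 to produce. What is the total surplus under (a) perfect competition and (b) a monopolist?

Competitive firms price at marginal cost: P = 130, giving Q = 27.2.
CS = ½·(198 − 130)·27.2 = 924.8; PS = (130 − 130)·27.2 = 0; TS = 924.8.
Monopoly sets MR = MC: 198 − 5Q = 130 ⇒ Q = 13.6, P = 198 − 2.5·13.6 = 164.
CS = ½·(198 − 164)·13.6 = 231.2; PS = (164 − 130)·13.6 = 462.4; TS = 693.6.

Competition: TS = 924.8; Monopoly: TS = 693.6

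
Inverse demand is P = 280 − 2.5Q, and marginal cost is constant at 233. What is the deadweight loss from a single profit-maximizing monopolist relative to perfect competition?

DWL = 110.45

Under competition P = MC = 233, so Q = (280 − 233)/2.5 = 18.8.
Monopoly sets MR = MC: 280 − 5Q = 233 ⇒ Q = 9.4, P = 280 − 2.5·9.4 = 256.5.
DWL is the triangle between Q = 9.4 and Q = 18.8: ½·(18.8 − 9.4)·(256.5 − 233) = 110.45.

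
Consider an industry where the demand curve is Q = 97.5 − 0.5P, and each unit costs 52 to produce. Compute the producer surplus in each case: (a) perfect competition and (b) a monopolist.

Competition: PS = 0; Monopoly: PS = 2556.125

Inverting demand: P = 195 − 2Q.
Under competition P = MC = 52, so Q = (195 − 52)/2 = 71.5.
PS = (52 − 52)·71.5 = 0.
Monopoly sets MR = MC: 195 − 4Q = 52 ⇒ Q = 35.75, P = 195 − 2·35.75 = 123.5.
PS = (123.5 − 52)·35.75 = 2556.125.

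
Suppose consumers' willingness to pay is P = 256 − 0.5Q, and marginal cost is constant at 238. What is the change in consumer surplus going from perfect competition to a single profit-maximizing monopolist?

CS falls by 243

Under competition P = MC = 238, so Q = (256 − 238)/0.5 = 36.
CS = ½·(256 − 238)·36 = 324.
Monopoly sets MR = MC: 256 − Q = 238 ⇒ Q = 18, P = 256 − 0.5·18 = 247.
CS = ½·(256 − 247)·18 = 81.
Change in consumer surplus: 81 − 324 = −243.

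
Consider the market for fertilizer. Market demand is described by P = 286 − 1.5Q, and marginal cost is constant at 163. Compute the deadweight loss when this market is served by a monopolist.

Under competition P = MC = 163, so Q = (286 − 163)/1.5 = 82.
The monopolist equates marginal revenue to marginal cost: 286 − 3Q = 163, so Q = 41. From demand, P = 224.5.
DWL is the triangle between Q = 41 and Q = 82: ½·(82 − 41)·(224.5 − 163) = 1260.75.

DWL = 1260.75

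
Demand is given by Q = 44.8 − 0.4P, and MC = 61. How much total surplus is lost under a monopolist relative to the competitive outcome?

Inverting demand: P = 112 − 2.5Q.
Under competition P = MC = 61, so Q = (112 − 61)/2.5 = 20.4.
Monopoly sets MR = MC: 112 − 5Q = 61 ⇒ Q = 10.2, P = 112 − 2.5·10.2 = 86.5.
DWL is the triangle between Q = 10.2 and Q = 20.4: ½·(20.4 − 10.2)·(86.5 − 61) = 130.05.

DWL = 130.05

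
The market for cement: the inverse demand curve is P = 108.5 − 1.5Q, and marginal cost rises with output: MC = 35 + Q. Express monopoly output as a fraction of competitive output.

Q_m/Q_c = 0.625

A monopolist chooses Q where MR = MC. MR = 108.5 − 3Q; setting this equal to 35 + Q gives Q = 18.375 and P = 1295/16.
Competitive equilibrium sets price equal to marginal cost: 108.5 − 1.5Q = 35 + Q, so Q = 29.4 and P = 64.4.
Ratio Q_m/Q_c = 18.375/29.4 = 0.625.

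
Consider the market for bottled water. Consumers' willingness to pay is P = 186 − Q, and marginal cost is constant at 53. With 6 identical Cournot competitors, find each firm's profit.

π_i = 361

In a 6-firm Cournot equilibrium, symmetry and the first-order condition give q = (186 − 53)/(7) = 19. So Q = 114 and P = 72.
Each firm's profit = (72 − 53)·19 = 361.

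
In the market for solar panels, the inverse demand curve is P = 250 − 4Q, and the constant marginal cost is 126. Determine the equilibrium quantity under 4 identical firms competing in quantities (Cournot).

Q = 24.8

In a 4-firm Cournot equilibrium, symmetry and the first-order condition give q = (250 − 126)/(20) = 6.2. So Q = 24.8 and P = 150.8.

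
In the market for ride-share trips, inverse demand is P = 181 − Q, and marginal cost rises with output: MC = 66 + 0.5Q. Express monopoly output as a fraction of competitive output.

Q_m/Q_c = 0.6

The monopolist equates marginal revenue to marginal cost: 181 − 2Q = 66 + 0.5Q, so Q = 46. From demand, P = 135.
Under competition P = MC: 181 − Q = 66 + 0.5Q ⇒ Q = 230/3, P = 313/3.
Ratio Q_m/Q_c = 46/(230/3) = 0.6.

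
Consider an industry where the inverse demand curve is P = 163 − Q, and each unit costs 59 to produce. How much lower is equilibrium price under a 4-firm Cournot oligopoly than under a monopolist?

Monopoly sets MR = MC: 163 − 2Q = 59 ⇒ Q = 52, P = 163 − 52 = 111.
In a 4-firm Cournot equilibrium, symmetry and the first-order condition give q = (163 − 59)/(5) = 20.8. So Q = 83.2 and P = 79.8.
Change in equilibrium price: 79.8 − 111 = −31.2.

P falls by 31.2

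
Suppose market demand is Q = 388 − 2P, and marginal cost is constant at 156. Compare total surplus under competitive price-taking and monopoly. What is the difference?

Total surplus falls by 361

Inverting demand: P = 194 − 0.5Q.
Competitive firms price at marginal cost: P = 156, giving Q = 76.
CS = ½·(194 − 156)·76 = 1444; PS = (156 − 156)·76 = 0; TS = 1444.
The monopolist equates marginal revenue to marginal cost: 194 − Q = 156, so Q = 38. From demand, P = 175.
CS = ½·(194 − 175)·38 = 361; PS = (175 − 156)·38 = 722; TS = 1083.
Change in total surplus: 1083 − 1444 = −361.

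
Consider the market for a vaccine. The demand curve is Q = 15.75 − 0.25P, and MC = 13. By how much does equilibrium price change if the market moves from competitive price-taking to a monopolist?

Equilibrium price rises by 25

Inverting demand: P = 63 − 4Q.
Competitive firms price at marginal cost: P = 13, giving Q = 12.5.
A monopolist chooses Q where MR = MC. MR = 63 − 8Q; setting this equal to 13 gives Q = 6.25 and P = 38.
Change in equilibrium price: 38 − 13 = 25.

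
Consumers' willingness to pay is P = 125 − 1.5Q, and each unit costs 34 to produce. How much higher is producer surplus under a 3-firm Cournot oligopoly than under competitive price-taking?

Competitive firms price at marginal cost: P = 34, giving Q = 182/3.
PS = (34 − 34)·182/3 = 0.
With 3 symmetric Cournot firms, each firm's FOC gives 125 − 6q = 34, so q = 91/6, Q = 3·91/6 = 45.5, and P = 56.75.
PS = (56.75 − 34)·45.5 = 1035.125.
Change in producer surplus: 1035.125 − 0 = 1035.125.

PS rises by 1035.125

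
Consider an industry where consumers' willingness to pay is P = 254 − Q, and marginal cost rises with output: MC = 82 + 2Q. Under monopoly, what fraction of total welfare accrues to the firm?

A monopolist chooses Q where MR = MC. MR = 254 − 2Q; setting this equal to 82 + 2Q gives Q = 43 and P = 211.
CS = ½·(254 − 211)·43 = 924.5.
PS = P·Q − VC(Q) = 211·43 − (82·43 + ½·2·43²) = 3698.
Share captured = PS/TS = 3698/4622.5 = 0.8.

PS/TS = 0.8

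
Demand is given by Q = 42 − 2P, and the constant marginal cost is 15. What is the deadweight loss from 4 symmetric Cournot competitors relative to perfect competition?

Inverting demand: P = 21 − 0.5Q.
Competitive firms price at marginal cost: P = 15, giving Q = 12.
In a 4-firm Cournot equilibrium, symmetry and the first-order condition give q = (21 − 15)/(2.5) = 2.4. So Q = 9.6 and P = 16.2.
DWL is the triangle between Q = 9.6 and Q = 12: ½·(12 − 9.6)·(16.2 − 15) = 1.44.

DWL = 1.44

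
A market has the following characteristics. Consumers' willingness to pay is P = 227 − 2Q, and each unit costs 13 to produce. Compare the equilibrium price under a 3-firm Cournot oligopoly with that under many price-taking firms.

In a 3-firm Cournot equilibrium, symmetry and the first-order condition give q = (227 − 13)/(8) = 26.75. So Q = 80.25 and P = 66.5.
Perfect competition: P = MC = 13, so 227 − 2Q = 13 and Q = 107.

Cournot: P = 66.5; Competition: P = 13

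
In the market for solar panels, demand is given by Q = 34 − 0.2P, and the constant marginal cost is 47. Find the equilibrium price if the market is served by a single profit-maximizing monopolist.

Inverting demand: P = 170 − 5Q.
The monopolist equates marginal revenue to marginal cost: 170 − 10Q = 47, so Q = 12.3. From demand, P = 108.5.

P = 108.5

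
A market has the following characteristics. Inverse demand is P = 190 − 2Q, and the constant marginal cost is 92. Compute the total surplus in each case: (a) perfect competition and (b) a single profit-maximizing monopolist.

Competitive firms price at marginal cost: P = 92, giving Q = 49.
CS = ½·(190 − 92)·49 = 2401; PS = (92 − 92)·49 = 0; TS = 2401.
A monopolist chooses Q where MR = MC. MR = 190 − 4Q; setting this equal to 92 gives Q = 24.5 and P = 141.
CS = ½·(190 − 141)·24.5 = 600.25; PS = (141 − 92)·24.5 = 1200.5; TS = 1800.75.

Competition: TS = 2401; Monopoly: TS = 1800.75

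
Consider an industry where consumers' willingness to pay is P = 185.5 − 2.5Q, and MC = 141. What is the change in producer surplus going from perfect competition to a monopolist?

Competitive firms price at marginal cost: P = 141, giving Q = 17.8.
PS = (141 − 141)·17.8 = 0.
A monopolist chooses Q where MR = MC. MR = 185.5 − 5Q; setting this equal to 141 gives Q = 8.9 and P = 163.25.
PS = (163.25 − 141)·8.9 = 198.025.
Change in producer surplus: 198.025 − 0 = 198.025.

PS rises by 198.025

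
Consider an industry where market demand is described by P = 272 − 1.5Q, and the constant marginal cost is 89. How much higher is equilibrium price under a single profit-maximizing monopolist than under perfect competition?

Under competition P = MC = 89, so Q = (272 − 89)/1.5 = 122.
A monopolist chooses Q where MR = MC. MR = 272 − 3Q; setting this equal to 89 gives Q = 61 and P = 180.5.
Change in equilibrium price: 180.5 − 89 = 91.5.

P rises by 91.5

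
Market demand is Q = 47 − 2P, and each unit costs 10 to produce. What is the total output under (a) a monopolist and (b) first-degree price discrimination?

Monopoly: Q = 13.5; Perfect PD: Q = 27

Inverting demand: P = 23.5 − 0.5Q.
The monopolist equates marginal revenue to marginal cost: 23.5 − Q = 10, so Q = 13.5. From demand, P = 16.75.
A perfectly discriminating monopolist sells every unit with P(Q) ≥ MC(Q), so output equals the competitive quantity Q = 27. Each buyer pays their reservation price, so CS = 0 and the firm captures all surplus.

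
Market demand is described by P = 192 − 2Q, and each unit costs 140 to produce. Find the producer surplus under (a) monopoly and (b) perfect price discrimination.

Monopoly sets MR = MC: 192 − 4Q = 140 ⇒ Q = 13, P = 192 − 2·13 = 166.
PS = (166 − 140)·13 = 338.
With perfect price discrimination, output is the efficient level Q = 26 (where demand meets MC), but every buyer pays their willingness to pay: CS = 0 and PS = total surplus.
PS = ½·(192 − 140)·26 = 676.

Monopoly: PS = 338; Perfect PD: PS = 676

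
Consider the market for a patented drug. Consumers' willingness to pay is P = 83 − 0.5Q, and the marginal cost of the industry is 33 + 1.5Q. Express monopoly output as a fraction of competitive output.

Q_m/Q_c = 0.8

Monopoly sets MR = MC: 83 − Q = 33 + 1.5Q ⇒ Q = 20, P = 83 − 0.5·20 = 73.
Under competition P = MC: 83 − 0.5Q = 33 + 1.5Q ⇒ Q = 25, P = 70.5.
Ratio Q_m/Q_c = 20/25 = 0.8.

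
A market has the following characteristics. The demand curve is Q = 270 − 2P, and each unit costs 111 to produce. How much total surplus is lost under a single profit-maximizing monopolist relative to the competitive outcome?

Inverting demand: P = 135 − 0.5Q.
Under competition P = MC = 111, so Q = (135 − 111)/0.5 = 48.
A monopolist chooses Q where MR = MC. MR = 135 − Q; setting this equal to 111 gives Q = 24 and P = 123.
DWL is the triangle between Q = 24 and Q = 48: ½·(48 − 24)·(123 − 111) = 144.

DWL = 144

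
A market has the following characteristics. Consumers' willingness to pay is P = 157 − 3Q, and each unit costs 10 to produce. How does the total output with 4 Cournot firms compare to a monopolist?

Cournot: Q = 39.2; Monopoly: Q = 24.5

Cournot with 4 identical firms: the symmetric best-response condition is 157 − 15q = 10. Each firm produces q = 9.8, total output Q = 39.2, price P = 39.4.
Monopoly sets MR = MC: 157 − 6Q = 10 ⇒ Q = 24.5, P = 157 − 3·24.5 = 83.5.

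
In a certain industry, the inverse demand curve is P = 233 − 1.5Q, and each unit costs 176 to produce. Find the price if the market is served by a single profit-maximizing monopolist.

A monopolist chooses Q where MR = MC. MR = 233 − 3Q; setting this equal to 176 gives Q = 19 and P = 204.5.

P = 204.5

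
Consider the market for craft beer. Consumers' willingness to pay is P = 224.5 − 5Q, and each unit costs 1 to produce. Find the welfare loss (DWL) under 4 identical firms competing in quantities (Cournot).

Perfect competition: P = MC = 1, so 224.5 − 5Q = 1 and Q = 44.7.
With 4 symmetric Cournot firms, each firm's FOC gives 224.5 − 25q = 1, so q = 8.94, Q = 4·8.94 = 35.76, and P = 45.7.
DWL is the triangle between Q = 35.76 and Q = 44.7: ½·(44.7 − 35.76)·(45.7 − 1) = 199.809.

DWL = 199.809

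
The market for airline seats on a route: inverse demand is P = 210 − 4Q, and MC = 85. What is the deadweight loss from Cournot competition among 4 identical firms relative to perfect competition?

DWL = 78.125

Under competition P = MC = 85, so Q = (210 − 85)/4 = 31.25.
Cournot with 4 identical firms: the symmetric best-response condition is 210 − 20q = 85. Each firm produces q = 6.25, total output Q = 25, price P = 110.
DWL is the triangle between Q = 25 and Q = 31.25: ½·(31.25 − 25)·(110 − 85) = 78.125.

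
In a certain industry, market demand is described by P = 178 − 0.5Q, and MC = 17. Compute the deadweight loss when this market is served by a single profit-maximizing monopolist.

DWL = 6480.25

Competitive firms price at marginal cost: P = 17, giving Q = 322.
Monopoly sets MR = MC: 178 − Q = 17 ⇒ Q = 161, P = 178 − 0.5·161 = 97.5.
DWL is the triangle between Q = 161 and Q = 322: ½·(322 − 161)·(97.5 − 17) = 6480.25.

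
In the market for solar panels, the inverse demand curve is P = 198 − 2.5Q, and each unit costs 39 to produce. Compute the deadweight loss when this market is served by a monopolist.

DWL = 1264.05

Perfect competition: P = MC = 39, so 198 − 2.5Q = 39 and Q = 63.6.
The monopolist equates marginal revenue to marginal cost: 198 − 5Q = 39, so Q = 31.8. From demand, P = 118.5.
DWL is the triangle between Q = 31.8 and Q = 63.6: ½·(63.6 − 31.8)·(118.5 − 39) = 1264.05.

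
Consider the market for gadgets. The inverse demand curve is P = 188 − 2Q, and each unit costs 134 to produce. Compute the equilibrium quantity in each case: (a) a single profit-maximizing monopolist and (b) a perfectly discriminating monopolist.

Monopoly sets MR = MC: 188 − 4Q = 134 ⇒ Q = 13.5, P = 188 − 2·13.5 = 161.
With perfect price discrimination, output is the efficient level Q = 27 (where demand meets MC), but every buyer pays their willingness to pay: CS = 0 and PS = total surplus.

Monopoly: Q = 13.5; Perfect PD: Q = 27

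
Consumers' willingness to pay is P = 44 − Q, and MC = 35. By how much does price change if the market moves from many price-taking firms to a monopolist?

Perfect competition: P = MC = 35, so 44 − Q = 35 and Q = 9.
A monopolist chooses Q where MR = MC. MR = 44 − 2Q; setting this equal to 35 gives Q = 4.5 and P = 39.5.
Change in price: 39.5 − 35 = 4.5.

Price rises by 4.5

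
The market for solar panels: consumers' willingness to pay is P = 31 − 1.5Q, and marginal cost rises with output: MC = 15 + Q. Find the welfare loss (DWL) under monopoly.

Under competition P = MC: 31 − 1.5Q = 15 + Q ⇒ Q = 6.4, P = 21.4.
A monopolist chooses Q where MR = MC. MR = 31 − 3Q; setting this equal to 15 + Q gives Q = 4 and P = 25.
CS = ½·(31 − 21.4)·6.4 = 30.72; PS = (21.4·6.4 − 15·6.4 − ½·1·6.4²) = 20.48; TS = 51.2.
CS = ½·(31 − 25)·4 = 12; PS = (25·4 − 15·4 − ½·1·4²) = 32; TS = 44.
DWL = 51.2 − 44 = 7.2.

DWL = 7.2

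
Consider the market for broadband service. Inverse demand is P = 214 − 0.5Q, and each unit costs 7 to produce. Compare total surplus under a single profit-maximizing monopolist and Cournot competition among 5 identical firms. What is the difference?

TS rises by 9522

Monopoly sets MR = MC: 214 − Q = 7 ⇒ Q = 207, P = 214 − 0.5·207 = 110.5.
CS = ½·(214 − 110.5)·207 = 10712.25; PS = (110.5 − 7)·207 = 21424.5; TS = 32136.75.
With 5 symmetric Cournot firms, each firm's FOC gives 214 − 3q = 7, so q = 69, Q = 5·69 = 345, and P = 41.5.
CS = ½·(214 − 41.5)·345 = 29756.25; PS = (41.5 − 7)·345 = 11902.5; TS = 41658.75.
Change in total surplus: 41658.75 − 32136.75 = 9522.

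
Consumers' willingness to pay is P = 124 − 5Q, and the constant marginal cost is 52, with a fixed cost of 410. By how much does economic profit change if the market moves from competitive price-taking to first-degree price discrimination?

Under competition P = MC = 52, so Q = (124 − 52)/5 = 14.4.
Profit = (52 − 52)·14.4 − 410 = −410.
Under first-degree price discrimination the firm charges each unit its demand price and produces up to where P = MC, i.e. Q = 14.4. Consumer surplus is zero; producer surplus equals total surplus.
PS equals the full surplus area, 518.4. Profit = 518.4 − 410 = 108.4.
Change in economic profit: 108.4 − −410 = 518.4.

π rises by 518.4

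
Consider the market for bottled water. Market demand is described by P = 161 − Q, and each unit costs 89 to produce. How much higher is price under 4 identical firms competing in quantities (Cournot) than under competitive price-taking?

P rises by 14.4

Competitive firms price at marginal cost: P = 89, giving Q = 72.
With 4 symmetric Cournot firms, each firm's FOC gives 161 − 5q = 89, so q = 14.4, Q = 4·14.4 = 57.6, and P = 103.4.
Change in price: 103.4 − 89 = 14.4.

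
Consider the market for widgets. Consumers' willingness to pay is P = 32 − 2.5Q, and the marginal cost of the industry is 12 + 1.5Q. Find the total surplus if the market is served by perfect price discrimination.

Under first-degree price discrimination the firm charges each unit its demand price and produces up to where P = MC, i.e. Q = 5. Consumer surplus is zero; producer surplus equals total surplus.
TS = 50 (equal to competitive TS).

TS = 50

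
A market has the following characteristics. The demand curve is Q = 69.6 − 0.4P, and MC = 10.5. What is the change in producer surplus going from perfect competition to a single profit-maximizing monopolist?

Inverting demand: P = 174 − 2.5Q.
Under competition P = MC = 10.5, so Q = (174 − 10.5)/2.5 = 65.4.
PS = (10.5 − 10.5)·65.4 = 0.
A monopolist chooses Q where MR = MC. MR = 174 − 5Q; setting this equal to 10.5 gives Q = 32.7 and P = 92.25.
PS = (92.25 − 10.5)·32.7 = 2673.225.
Change in producer surplus: 2673.225 − 0 = 2673.225.

PS rises by 2673.225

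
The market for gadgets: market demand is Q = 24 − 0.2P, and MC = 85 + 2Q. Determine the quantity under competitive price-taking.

Inverting demand: P = 120 − 5Q.
Under competition P = MC: 120 − 5Q = 85 + 2Q ⇒ Q = 5, P = 95.

Q = 5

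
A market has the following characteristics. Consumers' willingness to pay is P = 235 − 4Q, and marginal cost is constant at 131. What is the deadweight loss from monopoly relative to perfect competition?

Under competition P = MC = 131, so Q = (235 − 131)/4 = 26.
A monopolist chooses Q where MR = MC. MR = 235 − 8Q; setting this equal to 131 gives Q = 13 and P = 183.
DWL is the triangle between Q = 13 and Q = 26: ½·(26 − 13)·(183 − 131) = 338.

DWL = 338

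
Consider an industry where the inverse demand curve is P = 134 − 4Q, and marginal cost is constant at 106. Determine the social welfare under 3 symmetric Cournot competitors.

Cournot with 3 identical firms: the symmetric best-response condition is 134 − 16q = 106. Each firm produces q = 1.75, total output Q = 5.25, price P = 113.
CS = ½·(134 − 113)·5.25 = 55.125; PS = (113 − 106)·5.25 = 36.75; TS = 91.875.

TS = 91.875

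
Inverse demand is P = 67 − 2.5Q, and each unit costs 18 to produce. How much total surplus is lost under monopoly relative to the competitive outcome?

DWL = 120.05

Perfect competition: P = MC = 18, so 67 − 2.5Q = 18 and Q = 19.6.
The monopolist equates marginal revenue to marginal cost: 67 − 5Q = 18, so Q = 9.8. From demand, P = 42.5.
DWL is the triangle between Q = 9.8 and Q = 19.6: ½·(19.6 − 9.8)·(42.5 − 18) = 120.05.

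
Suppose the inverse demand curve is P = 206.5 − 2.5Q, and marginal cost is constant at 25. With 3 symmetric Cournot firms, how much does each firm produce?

Cournot with 3 identical firms: the symmetric best-response condition is 206.5 − 10q = 25. Each firm produces q = 18.15, total output Q = 54.45, price P = 70.375.

q_i = 18.15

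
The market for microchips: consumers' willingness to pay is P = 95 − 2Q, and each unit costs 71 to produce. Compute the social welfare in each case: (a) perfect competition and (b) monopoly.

Competition: TS = 144; Monopoly: TS = 108

Perfect competition: P = MC = 71, so 95 − 2Q = 71 and Q = 12.
CS = ½·(95 − 71)·12 = 144; PS = (71 − 71)·12 = 0; TS = 144.
A monopolist chooses Q where MR = MC. MR = 95 − 4Q; setting this equal to 71 gives Q = 6 and P = 83.
CS = ½·(95 − 83)·6 = 36; PS = (83 − 71)·6 = 72; TS = 108.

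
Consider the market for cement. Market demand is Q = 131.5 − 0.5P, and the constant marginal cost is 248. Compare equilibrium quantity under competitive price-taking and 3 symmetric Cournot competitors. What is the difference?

Equilibrium quantity falls by 1.875

Inverting demand: P = 263 − 2Q.
Under competition P = MC = 248, so Q = (263 − 248)/2 = 7.5.
In a 3-firm Cournot equilibrium, symmetry and the first-order condition give q = (263 − 248)/(8) = 1.875. So Q = 5.625 and P = 251.75.
Change in equilibrium quantity: 5.625 − 7.5 = −1.875.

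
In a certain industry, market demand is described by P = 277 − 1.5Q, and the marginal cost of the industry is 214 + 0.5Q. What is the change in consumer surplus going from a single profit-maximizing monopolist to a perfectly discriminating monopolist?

The monopolist equates marginal revenue to marginal cost: 277 − 3Q = 214 + 0.5Q, so Q = 18. From demand, P = 250.
CS = ½·(277 − 250)·18 = 243.
Under first-degree price discrimination the firm charges each unit its demand price and produces up to where P = MC, i.e. Q = 31.5. Consumer surplus is zero; producer surplus equals total surplus.
CS = 0.
Change in consumer surplus: 0 − 243 = −243.

Consumer surplus falls by 243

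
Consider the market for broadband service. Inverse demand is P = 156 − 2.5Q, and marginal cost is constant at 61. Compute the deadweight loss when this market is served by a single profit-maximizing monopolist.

DWL = 451.25

Competitive firms price at marginal cost: P = 61, giving Q = 38.
The monopolist equates marginal revenue to marginal cost: 156 − 5Q = 61, so Q = 19. From demand, P = 108.5.
DWL is the triangle between Q = 19 and Q = 38: ½·(38 − 19)·(108.5 − 61) = 451.25.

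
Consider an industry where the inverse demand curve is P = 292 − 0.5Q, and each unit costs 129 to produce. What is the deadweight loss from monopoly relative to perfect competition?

Competitive firms price at marginal cost: P = 129, giving Q = 326.
Monopoly sets MR = MC: 292 − Q = 129 ⇒ Q = 163, P = 292 − 0.5·163 = 210.5.
DWL is the triangle between Q = 163 and Q = 326: ½·(326 − 163)·(210.5 − 129) = 6642.25.

DWL = 6642.25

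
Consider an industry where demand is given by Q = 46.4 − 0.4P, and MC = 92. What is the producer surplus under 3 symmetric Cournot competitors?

Inverting demand: P = 116 − 2.5Q.
Cournot with 3 identical firms: the symmetric best-response condition is 116 − 10q = 92. Each firm produces q = 2.4, total output Q = 7.2, price P = 98.
PS = (98 − 92)·7.2 = 43.2.

PS = 43.2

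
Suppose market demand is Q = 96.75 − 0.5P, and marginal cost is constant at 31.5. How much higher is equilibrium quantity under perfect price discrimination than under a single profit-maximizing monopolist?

Q rises by 40.5

Inverting demand: P = 193.5 − 2Q.
A monopolist chooses Q where MR = MC. MR = 193.5 − 4Q; setting this equal to 31.5 gives Q = 40.5 and P = 112.5.
Under first-degree price discrimination the firm charges each unit its demand price and produces up to where P = MC, i.e. Q = 81. Consumer surplus is zero; producer surplus equals total surplus.
Change in equilibrium quantity: 81 − 40.5 = 40.5.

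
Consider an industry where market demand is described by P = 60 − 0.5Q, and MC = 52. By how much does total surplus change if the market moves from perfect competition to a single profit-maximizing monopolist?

Total surplus falls by 16

Under competition P = MC = 52, so Q = (60 − 52)/0.5 = 16.
CS = ½·(60 − 52)·16 = 64; PS = (52 − 52)·16 = 0; TS = 64.
A monopolist chooses Q where MR = MC. MR = 60 − Q; setting this equal to 52 gives Q = 8 and P = 56.
CS = ½·(60 − 56)·8 = 16; PS = (56 − 52)·8 = 32; TS = 48.
Change in total surplus: 48 − 64 = −16.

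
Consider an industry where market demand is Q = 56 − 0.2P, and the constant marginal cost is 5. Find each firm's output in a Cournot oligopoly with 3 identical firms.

Inverting demand: P = 280 − 5Q.
With 3 symmetric Cournot firms, each firm's FOC gives 280 − 20q = 5, so q = 13.75, Q = 3·13.75 = 41.25, and P = 73.75.

q_i = 13.75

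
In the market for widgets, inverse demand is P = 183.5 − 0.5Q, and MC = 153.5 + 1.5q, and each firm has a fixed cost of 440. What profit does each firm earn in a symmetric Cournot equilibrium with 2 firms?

In a 2-firm Cournot equilibrium, symmetry and the first-order condition give q = (183.5 − 153.5)/(3) = 10. So Q = 20 and P = 173.5.
Each firm's profit = 173.5·10 − (153.5·10 + ½·1.5·10²) − 440 = −315.

π_i = −315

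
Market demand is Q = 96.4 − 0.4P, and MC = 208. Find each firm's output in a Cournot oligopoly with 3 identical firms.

Inverting demand: P = 241 − 2.5Q.
Cournot with 3 identical firms: the symmetric best-response condition is 241 − 10q = 208. Each firm produces q = 3.3, total output Q = 9.9, price P = 216.25.

q_i = 3.3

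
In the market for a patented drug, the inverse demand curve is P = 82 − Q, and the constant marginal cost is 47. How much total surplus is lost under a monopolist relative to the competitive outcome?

Competitive firms price at marginal cost: P = 47, giving Q = 35.
Monopoly sets MR = MC: 82 − 2Q = 47 ⇒ Q = 17.5, P = 82 − 17.5 = 64.5.
DWL is the triangle between Q = 17.5 and Q = 35: ½·(35 − 17.5)·(64.5 − 47) = 153.125.

DWL = 153.125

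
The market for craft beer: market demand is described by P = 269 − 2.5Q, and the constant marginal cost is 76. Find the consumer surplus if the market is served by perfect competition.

CS = 7449.8

Competitive firms price at marginal cost: P = 76, giving Q = 77.2.
CS = ½·(269 − 76)·77.2 = 7449.8.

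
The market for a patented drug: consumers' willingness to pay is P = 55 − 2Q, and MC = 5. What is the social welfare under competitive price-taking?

TS = 625

Competitive firms price at marginal cost: P = 5, giving Q = 25.
CS = ½·(55 − 5)·25 = 625; PS = (5 − 5)·25 = 0; TS = 625.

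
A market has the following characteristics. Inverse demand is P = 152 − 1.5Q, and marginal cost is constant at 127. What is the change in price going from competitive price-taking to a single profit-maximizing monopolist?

P rises by 12.5

Competitive firms price at marginal cost: P = 127, giving Q = 50/3.
The monopolist equates marginal revenue to marginal cost: 152 − 3Q = 127, so Q = 25/3. From demand, P = 139.5.
Change in price: 139.5 − 127 = 12.5.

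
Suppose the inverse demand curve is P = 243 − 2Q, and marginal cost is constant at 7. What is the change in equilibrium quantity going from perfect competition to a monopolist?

Equilibrium quantity falls by 59

Perfect competition: P = MC = 7, so 243 − 2Q = 7 and Q = 118.
Monopoly sets MR = MC: 243 − 4Q = 7 ⇒ Q = 59, P = 243 − 2·59 = 125.
Change in equilibrium quantity: 59 − 118 = −59.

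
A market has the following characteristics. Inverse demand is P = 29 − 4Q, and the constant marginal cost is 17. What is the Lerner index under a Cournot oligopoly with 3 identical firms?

Cournot with 3 identical firms: the symmetric best-response condition is 29 − 16q = 17. Each firm produces q = 0.75, total output Q = 2.25, price P = 20.
Lerner index = (P − MC)/P = (20 − 17)/20 = 0.15.

Lerner index = 0.15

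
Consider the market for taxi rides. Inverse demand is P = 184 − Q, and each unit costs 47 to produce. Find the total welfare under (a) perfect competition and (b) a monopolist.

Perfect competition: P = MC = 47, so 184 − Q = 47 and Q = 137.
CS = ½·(184 − 47)·137 = 9384.5; PS = (47 − 47)·137 = 0; TS = 9384.5.
The monopolist equates marginal revenue to marginal cost: 184 − 2Q = 47, so Q = 68.5. From demand, P = 115.5.
CS = ½·(184 − 115.5)·68.5 = 2346.125; PS = (115.5 − 47)·68.5 = 4692.25; TS = 7038.375.

Competition: TS = 9384.5; Monopoly: TS = 7038.375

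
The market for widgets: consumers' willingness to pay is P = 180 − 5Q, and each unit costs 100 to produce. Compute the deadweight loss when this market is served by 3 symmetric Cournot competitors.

DWL = 40

Perfect competition: P = MC = 100, so 180 − 5Q = 100 and Q = 16.
In a 3-firm Cournot equilibrium, symmetry and the first-order condition give q = (180 − 100)/(20) = 4. So Q = 12 and P = 120.
DWL is the triangle between Q = 12 and Q = 16: ½·(16 − 12)·(120 − 100) = 40.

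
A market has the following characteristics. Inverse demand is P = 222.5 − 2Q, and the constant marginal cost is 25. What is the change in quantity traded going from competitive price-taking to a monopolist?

Q falls by 49.375

Perfect competition: P = MC = 25, so 222.5 − 2Q = 25 and Q = 98.75.
The monopolist equates marginal revenue to marginal cost: 222.5 − 4Q = 25, so Q = 49.375. From demand, P = 123.75.
Change in quantity traded: 49.375 − 98.75 = −49.375.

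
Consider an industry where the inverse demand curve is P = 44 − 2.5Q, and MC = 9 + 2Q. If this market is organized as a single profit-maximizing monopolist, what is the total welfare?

Monopoly sets MR = MC: 44 − 5Q = 9 + 2Q ⇒ Q = 5, P = 44 − 2.5·5 = 31.5.
CS = ½·(44 − 31.5)·5 = 31.25; PS = (31.5·5 − 9·5 − ½·2·5²) = 87.5; TS = 118.75.

TS = 118.75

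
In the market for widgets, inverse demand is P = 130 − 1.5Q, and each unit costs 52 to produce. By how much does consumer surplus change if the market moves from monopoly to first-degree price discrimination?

A monopolist chooses Q where MR = MC. MR = 130 − 3Q; setting this equal to 52 gives Q = 26 and P = 91.
CS = ½·(130 − 91)·26 = 507.
A perfectly discriminating monopolist sells every unit with P(Q) ≥ MC(Q), so output equals the competitive quantity Q = 52. Each buyer pays their reservation price, so CS = 0 and the firm captures all surplus.
CS = 0.
Change in consumer surplus: 0 − 507 = −507.

Consumer surplus falls by 507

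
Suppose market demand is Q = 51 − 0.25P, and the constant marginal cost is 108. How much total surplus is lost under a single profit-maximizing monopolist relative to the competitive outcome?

Inverting demand: P = 204 − 4Q.
Under competition P = MC = 108, so Q = (204 − 108)/4 = 24.
A monopolist chooses Q where MR = MC. MR = 204 − 8Q; setting this equal to 108 gives Q = 12 and P = 156.
DWL is the triangle between Q = 12 and Q = 24: ½·(24 − 12)·(156 − 108) = 288.

DWL = 288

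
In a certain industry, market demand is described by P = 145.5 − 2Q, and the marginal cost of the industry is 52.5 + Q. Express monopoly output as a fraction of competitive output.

A monopolist chooses Q where MR = MC. MR = 145.5 − 4Q; setting this equal to 52.5 + Q gives Q = 18.6 and P = 108.3.
Under competition P = MC: 145.5 − 2Q = 52.5 + Q ⇒ Q = 31, P = 83.5.
Ratio Q_m/Q_c = 18.6/31 = 0.6.

Q_m/Q_c = 0.6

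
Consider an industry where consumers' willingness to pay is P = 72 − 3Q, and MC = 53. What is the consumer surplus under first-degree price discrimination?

CS = 0

With perfect price discrimination, output is the efficient level Q = 19/3 (where demand meets MC), but every buyer pays their willingness to pay: CS = 0 and PS = total surplus.
CS = 0.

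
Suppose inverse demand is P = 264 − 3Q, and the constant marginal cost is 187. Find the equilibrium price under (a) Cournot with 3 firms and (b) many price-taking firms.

Cournot: P = 206.25; Competition: P = 187

With 3 symmetric Cournot firms, each firm's FOC gives 264 − 12q = 187, so q = 77/12, Q = 3·77/12 = 19.25, and P = 206.25.
Under competition P = MC = 187, so Q = (264 − 187)/3 = 77/3.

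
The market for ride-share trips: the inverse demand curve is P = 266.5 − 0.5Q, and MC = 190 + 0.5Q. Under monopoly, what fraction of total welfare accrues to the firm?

A monopolist chooses Q where MR = MC. MR = 266.5 − Q; setting this equal to 190 + 0.5Q gives Q = 51 and P = 241.
CS = ½·(266.5 − 241)·51 = 650.25.
PS = P·Q − VC(Q) = 241·51 − (190·51 + ½·0.5·51²) = 1950.75.
Share captured = PS/TS = 1950.75/2601 = 0.75.

PS/TS = 0.75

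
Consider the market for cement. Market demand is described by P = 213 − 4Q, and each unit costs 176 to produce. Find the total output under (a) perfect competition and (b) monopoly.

Competition: Q = 9.25; Monopoly: Q = 4.625

Perfect competition: P = MC = 176, so 213 − 4Q = 176 and Q = 9.25.
The monopolist equates marginal revenue to marginal cost: 213 − 8Q = 176, so Q = 4.625. From demand, P = 194.5.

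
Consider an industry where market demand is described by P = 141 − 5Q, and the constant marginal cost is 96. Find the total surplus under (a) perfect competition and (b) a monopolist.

Competitive firms price at marginal cost: P = 96, giving Q = 9.
CS = ½·(141 − 96)·9 = 202.5; PS = (96 − 96)·9 = 0; TS = 202.5.
Monopoly sets MR = MC: 141 − 10Q = 96 ⇒ Q = 4.5, P = 141 − 5·4.5 = 118.5.
CS = ½·(141 − 118.5)·4.5 = 50.625; PS = (118.5 − 96)·4.5 = 101.25; TS = 151.875.

Competition: TS = 202.5; Monopoly: TS = 151.875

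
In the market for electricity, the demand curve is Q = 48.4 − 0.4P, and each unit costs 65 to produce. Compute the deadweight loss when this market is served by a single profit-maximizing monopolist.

DWL = 156.8

Inverting demand: P = 121 − 2.5Q.
Competitive firms price at marginal cost: P = 65, giving Q = 22.4.
The monopolist equates marginal revenue to marginal cost: 121 − 5Q = 65, so Q = 11.2. From demand, P = 93.
DWL is the triangle between Q = 11.2 and Q = 22.4: ½·(22.4 − 11.2)·(93 − 65) = 156.8.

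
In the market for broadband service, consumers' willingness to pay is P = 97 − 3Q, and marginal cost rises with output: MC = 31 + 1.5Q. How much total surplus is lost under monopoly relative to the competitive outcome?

DWL = 77.44

Under competition P = MC: 97 − 3Q = 31 + 1.5Q ⇒ Q = 44/3, P = 53.
Monopoly sets MR = MC: 97 − 6Q = 31 + 1.5Q ⇒ Q = 8.8, P = 97 − 3·8.8 = 70.6.
CS = ½·(97 − 53)·44/3 = 968/3; PS = (53·44/3 − 31·44/3 − ½·1.5·(44/3)²) = 484/3; TS = 484.
CS = ½·(97 − 70.6)·8.8 = 116.16; PS = (70.6·8.8 − 31·8.8 − ½·1.5·8.8²) = 290.4; TS = 406.56.
DWL = 484 − 406.56 = 77.44.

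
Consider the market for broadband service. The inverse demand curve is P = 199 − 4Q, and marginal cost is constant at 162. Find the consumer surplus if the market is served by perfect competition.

CS = 171.125

Competitive firms price at marginal cost: P = 162, giving Q = 9.25.
CS = ½·(199 − 162)·9.25 = 171.125.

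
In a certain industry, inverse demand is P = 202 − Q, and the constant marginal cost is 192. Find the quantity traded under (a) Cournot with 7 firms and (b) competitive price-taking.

Cournot: Q = 8.75; Competition: Q = 10

In a 7-firm Cournot equilibrium, symmetry and the first-order condition give q = (202 − 192)/(8) = 1.25. So Q = 8.75 and P = 193.25.
Perfect competition: P = MC = 192, so 202 − Q = 192 and Q = 10.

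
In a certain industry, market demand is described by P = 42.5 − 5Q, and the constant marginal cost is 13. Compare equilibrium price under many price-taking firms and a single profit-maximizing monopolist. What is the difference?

Equilibrium price rises by 14.75

Under competition P = MC = 13, so Q = (42.5 − 13)/5 = 5.9.
A monopolist chooses Q where MR = MC. MR = 42.5 − 10Q; setting this equal to 13 gives Q = 2.95 and P = 27.75.
Change in equilibrium price: 27.75 − 13 = 14.75.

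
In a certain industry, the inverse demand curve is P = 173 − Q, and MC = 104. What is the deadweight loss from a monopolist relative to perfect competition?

DWL = 595.125

Under competition P = MC = 104, so Q = (173 − 104)/1 = 69.
Monopoly sets MR = MC: 173 − 2Q = 104 ⇒ Q = 34.5, P = 173 − 34.5 = 138.5.
DWL is the triangle between Q = 34.5 and Q = 69: ½·(69 − 34.5)·(138.5 − 104) = 595.125.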